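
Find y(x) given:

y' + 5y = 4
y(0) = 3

General solution: y = 4/5 + Ce^(-5x)
Applying y(0) = 3: C = 3 - 4/5 = 11/5
Particular solution: y = 4/5 + (11/5)e^(-5x)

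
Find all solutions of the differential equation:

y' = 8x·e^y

Separating variables and integrating:
-e^(-y) = 4x² + C

General solution: y = -ln(C - 4x²)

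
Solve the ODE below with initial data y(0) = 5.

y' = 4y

General solution: y = Ce^(4x)
Applying IC y(0) = 5:
Particular solution: y = 5e^(4x)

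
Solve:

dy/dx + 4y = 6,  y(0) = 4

General solution: y = 3/2 + Ce^(-4x)
Applying y(0) = 4: C = 4 - 3/2 = 5/2
Particular solution: y = 3/2 + (5/2)e^(-4x)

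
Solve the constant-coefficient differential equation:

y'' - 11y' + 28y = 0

Characteristic equation: r² - 11r + 28 = 0
Roots: r = 7, 4 (distinct real)
General solution: y = C₁e^(7x) + C₂e^(4x)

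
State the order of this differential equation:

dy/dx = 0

The order is 1 (highest derivative is of order 1).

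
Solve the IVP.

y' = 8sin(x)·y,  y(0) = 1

General solution: y = Ce^(-8cos(x))
Applying IC y(0) = 1:
Particular solution: y = e^(8(1-cos(x)))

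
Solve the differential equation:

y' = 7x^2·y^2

Separating variables and integrating:
-1/y = 7x^3/3 + C

General solution: y^-1 = (-7/3)x^3 + C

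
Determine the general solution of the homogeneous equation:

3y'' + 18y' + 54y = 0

Characteristic equation: 3r² + 18r + 54 = 0
Divide by 3: r² + 6r + 18 = 0
Roots: r = -3 ± 3i (complex conjugates)
General solution: y = e^(-3x)(C₁cos(3x) + C₂sin(3x))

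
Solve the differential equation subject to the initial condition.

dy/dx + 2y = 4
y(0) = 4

General solution: y = 2 + Ce^(-2x)
Applying y(0) = 4: C = 4 - 2 = 2
Particular solution: y = 2 + 2e^(-2x)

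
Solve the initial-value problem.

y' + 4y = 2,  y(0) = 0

General solution: y = 1/2 + Ce^(-4x)
Applying y(0) = 0: C = 0 - 1/2 = -1/2
Particular solution: y = 1/2 - (1/2)e^(-4x)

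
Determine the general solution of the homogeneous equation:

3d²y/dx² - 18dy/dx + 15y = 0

Characteristic equation: 3r² - 18r + 15 = 0
Divide by 3: r² - 6r + 5 = 0
Roots: r = 5, 1 (distinct real)
General solution: y = C₁e^(5x) + C₂e^x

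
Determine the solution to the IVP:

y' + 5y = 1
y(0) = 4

General solution: y = 1/5 + Ce^(-5x)
Applying y(0) = 4: C = 4 - 1/5 = 19/5
Particular solution: y = 1/5 + (19/5)e^(-5x)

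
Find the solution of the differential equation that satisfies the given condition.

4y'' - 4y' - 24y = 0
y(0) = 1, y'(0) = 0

General solution: y = C₁e^(3x) + C₂e^(-2x)
Applying ICs: C₁ = 2/5, C₂ = 3/5
Particular solution: y = (2/5)e^(3x) + (3/5)e^(-2x)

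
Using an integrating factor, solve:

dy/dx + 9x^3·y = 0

Using integrating factor method:

General solution: y = Ce^(-9x^4/4)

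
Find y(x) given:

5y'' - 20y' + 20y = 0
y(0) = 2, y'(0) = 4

General solution: y = (C₁ + C₂x)e^(2x)
Repeated root r = 2
Applying ICs: C₁ = 2, C₂ = 0
Particular solution: y = 2e^(2x)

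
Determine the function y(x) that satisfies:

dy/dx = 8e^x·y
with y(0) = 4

General solution: y = Ce^(8e^x)
Applying IC y(0) = 4:
Particular solution: y = 4e^(8(e^x - 1))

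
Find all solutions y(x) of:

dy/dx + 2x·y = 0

Using integrating factor method:

General solution: y = Ce^(-x^2)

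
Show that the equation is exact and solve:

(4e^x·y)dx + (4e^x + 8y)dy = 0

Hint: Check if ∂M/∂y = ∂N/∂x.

Verify exactness: ∂M/∂y = ∂N/∂x ✓
Find F(x,y) such that ∂F/∂x = M, ∂F/∂y = N
Solution: 4e^x·y + 4y² = C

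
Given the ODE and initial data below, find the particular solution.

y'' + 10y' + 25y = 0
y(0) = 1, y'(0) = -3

General solution: y = (C₁ + C₂x)e^(-5x)
Repeated root r = -5
Applying ICs: C₁ = 1, C₂ = 2
Particular solution: y = (1 + 2x)e^(-5x)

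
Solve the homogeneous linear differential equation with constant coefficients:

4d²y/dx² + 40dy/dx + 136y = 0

Characteristic equation: 4r² + 40r + 136 = 0
Divide by 4: r² + 10r + 34 = 0
Roots: r = -5 ± 3i (complex conjugates)
General solution: y = e^(-5x)(C₁cos(3x) + C₂sin(3x))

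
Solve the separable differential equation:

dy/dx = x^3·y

Separating variables and integrating:
ln|y| = x^4/4 + C

General solution: y = Ce^(x^4/4)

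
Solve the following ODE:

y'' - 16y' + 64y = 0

Characteristic equation: r² - 16r + 64 = 0
Factored: (r - 8)² = 0
Repeated root: r = 8
General solution: y = (C₁ + C₂x)e^(8x)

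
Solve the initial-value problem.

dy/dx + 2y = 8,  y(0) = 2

General solution: y = 4 + Ce^(-2x)
Applying y(0) = 2: C = 2 - 4 = -2
Particular solution: y = 4 - 2e^(-2x)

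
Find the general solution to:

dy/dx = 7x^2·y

Separating variables and integrating:
ln|y| = 7x^3/3 + C

General solution: y = Ce^(7x^3/3)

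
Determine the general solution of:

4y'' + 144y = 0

Characteristic equation: 4r² + 144 = 0
Divide by 4: r² + 36 = 0
Roots: r = ±6i (complex conjugates)
General solution: y = C₁cos(6x) + C₂sin(6x)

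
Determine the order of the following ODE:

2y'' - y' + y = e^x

The order is 2 (highest derivative is of order 2).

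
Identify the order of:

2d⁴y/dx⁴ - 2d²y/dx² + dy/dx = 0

The order is 4 (highest derivative is of order 4).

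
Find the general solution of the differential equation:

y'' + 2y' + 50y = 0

Characteristic equation: r² + 2r + 50 = 0
Roots: r = -1 ± 7i (complex conjugates)
General solution: y = e^(-x)(C₁cos(7x) + C₂sin(7x))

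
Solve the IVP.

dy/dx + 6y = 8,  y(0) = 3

General solution: y = 4/3 + Ce^(-6x)
Applying y(0) = 3: C = 3 - 4/3 = 5/3
Particular solution: y = 4/3 + (5/3)e^(-6x)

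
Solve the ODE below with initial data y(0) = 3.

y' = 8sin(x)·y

General solution: y = Ce^(-8cos(x))
Applying IC y(0) = 3:
Particular solution: y = 3e^(8(1-cos(x)))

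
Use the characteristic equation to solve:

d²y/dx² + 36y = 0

Characteristic equation: r² + 36 = 0
Roots: r = ±6i (complex conjugates)
General solution: y = C₁cos(6x) + C₂sin(6x)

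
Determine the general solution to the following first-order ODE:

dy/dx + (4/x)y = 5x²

Using integrating factor method:

General solution: y = (5/7)x^3 + Cx^(-4)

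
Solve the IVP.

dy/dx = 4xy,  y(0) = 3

General solution: y = Ce^(2x²)
Applying IC y(0) = 3:
Particular solution: y = 3e^(2x²)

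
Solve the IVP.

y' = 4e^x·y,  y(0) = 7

General solution: y = Ce^(4e^x)
Applying IC y(0) = 7:
Particular solution: y = 7e^(4(e^x - 1))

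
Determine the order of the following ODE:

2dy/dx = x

The order is 1 (highest derivative is of order 1).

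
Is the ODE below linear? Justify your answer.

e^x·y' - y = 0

Yes. Linear (y and its derivatives appear to the first power only, no products of y terms)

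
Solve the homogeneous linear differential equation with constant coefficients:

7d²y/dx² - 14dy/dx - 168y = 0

Characteristic equation: 7r² - 14r - 168 = 0
Divide by 7: r² - 2r - 24 = 0
Roots: r = 6, -4 (distinct real)
General solution: y = C₁e^(6x) + C₂e^(-4x)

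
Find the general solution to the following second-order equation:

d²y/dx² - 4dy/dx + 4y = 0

Characteristic equation: r² - 4r + 4 = 0
Factored: (r - 2)² = 0
Repeated root: r = 2
General solution: y = (C₁ + C₂x)e^(2x)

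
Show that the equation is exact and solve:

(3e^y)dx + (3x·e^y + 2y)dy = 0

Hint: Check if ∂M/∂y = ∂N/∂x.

Verify exactness: ∂M/∂y = ∂N/∂x ✓
Find F(x,y) such that ∂F/∂x = M, ∂F/∂y = N
Solution: 3x·e^y + y² = C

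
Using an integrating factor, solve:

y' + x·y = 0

Using integrating factor method:

General solution: y = Ce^(-x^2/2)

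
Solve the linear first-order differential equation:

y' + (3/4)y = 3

Using integrating factor method:

General solution: y = 4 + Ce^(-3x/4)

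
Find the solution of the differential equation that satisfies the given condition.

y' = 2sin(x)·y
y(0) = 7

General solution: y = Ce^(-2cos(x))
Applying IC y(0) = 7:
Particular solution: y = 7e^(2(1-cos(x)))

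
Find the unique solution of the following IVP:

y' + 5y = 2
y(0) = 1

General solution: y = 2/5 + Ce^(-5x)
Applying y(0) = 1: C = 1 - 2/5 = 3/5
Particular solution: y = 2/5 + (3/5)e^(-5x)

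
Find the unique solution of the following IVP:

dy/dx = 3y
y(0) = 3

General solution: y = Ce^(3x)
Applying IC y(0) = 3:
Particular solution: y = 3e^(3x)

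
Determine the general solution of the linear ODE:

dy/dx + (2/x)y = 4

Using integrating factor method:

General solution: y = (4/3)x + Cx^(-2)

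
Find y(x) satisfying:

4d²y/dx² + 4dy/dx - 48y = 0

Characteristic equation: 4r² + 4r - 48 = 0
Divide by 4: r² + r - 12 = 0
Roots: r = 3, -4 (distinct real)
General solution: y = C₁e^(3x) + C₂e^(-4x)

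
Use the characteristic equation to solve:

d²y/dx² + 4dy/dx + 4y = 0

Characteristic equation: r² + 4r + 4 = 0
Factored: (r + 2)² = 0
Repeated root: r = -2
General solution: y = (C₁ + C₂x)e^(-2x)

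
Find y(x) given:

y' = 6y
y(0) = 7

General solution: y = Ce^(6x)
Applying IC y(0) = 7:
Particular solution: y = 7e^(6x)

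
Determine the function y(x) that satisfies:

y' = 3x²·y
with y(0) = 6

General solution: y = Ce^(x³)
Applying IC y(0) = 6:
Particular solution: y = 6e^(x³)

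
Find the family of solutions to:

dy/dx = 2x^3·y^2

Separating variables and integrating:
-1/y = x^4/2 + C

General solution: y^-1 = (-1/2)x^4 + C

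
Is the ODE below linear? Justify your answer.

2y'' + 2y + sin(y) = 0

No. Nonlinear (sin(y) is nonlinear in y)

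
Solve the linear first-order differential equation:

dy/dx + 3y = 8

Using integrating factor method:

General solution: y = 8/3 + Ce^(-3x)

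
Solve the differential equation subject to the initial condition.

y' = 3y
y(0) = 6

General solution: y = Ce^(3x)
Applying IC y(0) = 6:
Particular solution: y = 6e^(3x)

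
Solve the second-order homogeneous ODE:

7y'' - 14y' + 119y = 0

Characteristic equation: 7r² - 14r + 119 = 0
Divide by 7: r² - 2r + 17 = 0
Roots: r = 1 ± 4i (complex conjugates)
General solution: y = e^x(C₁cos(4x) + C₂sin(4x))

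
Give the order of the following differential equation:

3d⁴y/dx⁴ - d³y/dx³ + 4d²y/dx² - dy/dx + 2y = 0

The order is 4 (highest derivative is of order 4).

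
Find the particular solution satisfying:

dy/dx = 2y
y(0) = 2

General solution: y = Ce^(2x)
Applying IC y(0) = 2:
Particular solution: y = 2e^(2x)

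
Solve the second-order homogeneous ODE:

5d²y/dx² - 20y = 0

Characteristic equation: 5r² - 20 = 0
Divide by 5: r² - 4 = 0
Roots: r = 2, -2 (distinct real)
General solution: y = C₁e^(2x) + C₂e^(-2x)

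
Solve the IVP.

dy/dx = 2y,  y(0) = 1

General solution: y = Ce^(2x)
Applying IC y(0) = 1:
Particular solution: y = e^(2x)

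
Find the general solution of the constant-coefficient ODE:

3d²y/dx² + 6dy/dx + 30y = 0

Characteristic equation: 3r² + 6r + 30 = 0
Divide by 3: r² + 2r + 10 = 0
Roots: r = -1 ± 3i (complex conjugates)
General solution: y = e^(-x)(C₁cos(3x) + C₂sin(3x))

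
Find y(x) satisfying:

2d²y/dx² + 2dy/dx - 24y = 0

Characteristic equation: 2r² + 2r - 24 = 0
Divide by 2: r² + r - 12 = 0
Roots: r = 3, -4 (distinct real)
General solution: y = C₁e^(3x) + C₂e^(-4x)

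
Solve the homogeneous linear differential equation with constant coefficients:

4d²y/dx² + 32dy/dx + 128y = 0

Characteristic equation: 4r² + 32r + 128 = 0
Divide by 4: r² + 8r + 32 = 0
Roots: r = -4 ± 4i (complex conjugates)
General solution: y = e^(-4x)(C₁cos(4x) + C₂sin(4x))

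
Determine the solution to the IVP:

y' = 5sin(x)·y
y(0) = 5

General solution: y = Ce^(-5cos(x))
Applying IC y(0) = 5:
Particular solution: y = 5e^(5(1-cos(x)))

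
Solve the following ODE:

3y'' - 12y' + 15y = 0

Characteristic equation: 3r² - 12r + 15 = 0
Divide by 3: r² - 4r + 5 = 0
Roots: r = 2 ± i (complex conjugates)
General solution: y = e^(2x)(C₁cos(x) + C₂sin(x))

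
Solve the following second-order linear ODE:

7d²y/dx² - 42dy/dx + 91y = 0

Characteristic equation: 7r² - 42r + 91 = 0
Divide by 7: r² - 6r + 13 = 0
Roots: r = 3 ± 2i (complex conjugates)
General solution: y = e^(3x)(C₁cos(2x) + C₂sin(2x))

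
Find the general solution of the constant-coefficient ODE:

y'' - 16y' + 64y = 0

Characteristic equation: r² - 16r + 64 = 0
Factored: (r - 8)² = 0
Repeated root: r = 8
General solution: y = (C₁ + C₂x)e^(8x)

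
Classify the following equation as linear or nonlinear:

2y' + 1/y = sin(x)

Nonlinear (1/y term)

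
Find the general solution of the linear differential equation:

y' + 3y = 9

Using integrating factor method:

General solution: y = 3 + Ce^(-3x)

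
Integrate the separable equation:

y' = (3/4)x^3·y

Separating variables and integrating:
ln|y| = 3x^4/16 + C

General solution: y = Ce^(3x^4/16)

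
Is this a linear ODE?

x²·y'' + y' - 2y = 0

Yes. Linear (y and its derivatives appear to the first power only, no products of y terms)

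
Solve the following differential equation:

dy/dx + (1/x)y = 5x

Using integrating factor method:

General solution: y = (5/3)x^2 + C/x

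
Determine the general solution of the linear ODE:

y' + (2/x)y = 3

Using integrating factor method:

General solution: y = x + Cx^(-2)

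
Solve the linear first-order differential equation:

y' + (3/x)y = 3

Using integrating factor method:

General solution: y = (3/4)x + Cx^(-3)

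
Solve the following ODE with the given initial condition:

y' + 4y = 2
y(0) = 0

General solution: y = 1/2 + Ce^(-4x)
Applying y(0) = 0: C = 0 - 1/2 = -1/2
Particular solution: y = 1/2 - (1/2)e^(-4x)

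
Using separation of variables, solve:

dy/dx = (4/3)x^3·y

Separating variables and integrating:
ln|y| = x^4/3 + C

General solution: y = Ce^(x^4/3)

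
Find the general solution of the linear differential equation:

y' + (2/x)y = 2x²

Using integrating factor method:

General solution: y = (2/5)x^3 + Cx^(-2)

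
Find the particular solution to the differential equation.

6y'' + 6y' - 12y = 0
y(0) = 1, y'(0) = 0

General solution: y = C₁e^x + C₂e^(-2x)
Applying ICs: C₁ = 2/3, C₂ = 1/3
Particular solution: y = (2/3)e^x + (1/3)e^(-2x)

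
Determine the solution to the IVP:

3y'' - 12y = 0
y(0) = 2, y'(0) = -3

General solution: y = C₁e^(2x) + C₂e^(-2x)
Applying ICs: C₁ = 1/4, C₂ = 7/4
Particular solution: y = (1/4)e^(2x) + (7/4)e^(-2x)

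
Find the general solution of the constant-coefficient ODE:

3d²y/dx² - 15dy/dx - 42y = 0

Characteristic equation: 3r² - 15r - 42 = 0
Divide by 3: r² - 5r - 14 = 0
Roots: r = 7, -2 (distinct real)
General solution: y = C₁e^(7x) + C₂e^(-2x)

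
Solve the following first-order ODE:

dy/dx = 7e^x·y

Separating variables and integrating:
ln|y| = 7e^x + C

General solution: y = Ce^(7e^x)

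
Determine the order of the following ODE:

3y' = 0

The order is 1 (highest derivative is of order 1).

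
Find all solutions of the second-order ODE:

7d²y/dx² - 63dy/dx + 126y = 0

Characteristic equation: 7r² - 63r + 126 = 0
Divide by 7: r² - 9r + 18 = 0
Roots: r = 6, 3 (distinct real)
General solution: y = C₁e^(6x) + C₂e^(3x)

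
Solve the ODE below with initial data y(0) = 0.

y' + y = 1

General solution: y = 1 + Ce^(-x)
Applying y(0) = 0: C = 0 - 1 = -1
Particular solution: y = 1 - e^(-x)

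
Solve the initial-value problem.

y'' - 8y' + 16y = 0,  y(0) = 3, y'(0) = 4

General solution: y = (C₁ + C₂x)e^(4x)
Repeated root r = 4
Applying ICs: C₁ = 3, C₂ = -8
Particular solution: y = (3 - 8x)e^(4x)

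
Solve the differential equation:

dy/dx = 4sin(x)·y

Separating variables and integrating:
ln|y| = -4cos(x) + C

General solution: y = Ce^(-4cos(x))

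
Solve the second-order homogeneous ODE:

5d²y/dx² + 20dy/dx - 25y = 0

Characteristic equation: 5r² + 20r - 25 = 0
Divide by 5: r² + 4r - 5 = 0
Roots: r = 1, -5 (distinct real)
General solution: y = C₁e^x + C₂e^(-5x)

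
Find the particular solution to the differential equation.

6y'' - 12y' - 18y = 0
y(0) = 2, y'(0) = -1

General solution: y = C₁e^(3x) + C₂e^(-x)
Applying ICs: C₁ = 1/4, C₂ = 7/4
Particular solution: y = (1/4)e^(3x) + (7/4)e^(-x)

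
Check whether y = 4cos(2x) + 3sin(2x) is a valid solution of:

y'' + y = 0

Verification:
y'' = -16cos(2x) - 12sin(2x)
y'' + y ≠ 0 (frequency mismatch: got 4 instead of 1)

No, it is not a solution.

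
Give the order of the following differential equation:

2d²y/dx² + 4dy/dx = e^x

The order is 2 (highest derivative is of order 2).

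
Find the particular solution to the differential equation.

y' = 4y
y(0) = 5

General solution: y = Ce^(4x)
Applying IC y(0) = 5:
Particular solution: y = 5e^(4x)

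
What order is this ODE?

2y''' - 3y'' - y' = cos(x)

The order is 3 (highest derivative is of order 3).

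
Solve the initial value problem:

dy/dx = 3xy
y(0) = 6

General solution: y = Ce^(3x²/2)
Applying IC y(0) = 6:
Particular solution: y = 6e^(3x²/2)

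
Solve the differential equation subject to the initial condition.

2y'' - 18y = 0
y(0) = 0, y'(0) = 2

General solution: y = C₁e^(3x) + C₂e^(-3x)
Applying ICs: C₁ = 1/3, C₂ = -1/3
Particular solution: y = (1/3)e^(3x) - (1/3)e^(-3x)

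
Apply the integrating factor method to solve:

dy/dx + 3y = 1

Using integrating factor method:

General solution: y = 1/3 + Ce^(-3x)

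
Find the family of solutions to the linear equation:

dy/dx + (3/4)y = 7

Using integrating factor method:

General solution: y = 28/3 + Ce^(-3x/4)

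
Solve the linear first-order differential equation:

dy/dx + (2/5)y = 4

Using integrating factor method:

General solution: y = 10 + Ce^(-2x/5)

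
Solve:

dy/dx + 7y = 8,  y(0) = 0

General solution: y = 8/7 + Ce^(-7x)
Applying y(0) = 0: C = 0 - 8/7 = -8/7
Particular solution: y = 8/7 - (8/7)e^(-7x)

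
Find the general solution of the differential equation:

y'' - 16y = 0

Characteristic equation: r² - 16 = 0
Roots: r = 4, -4 (distinct real)
General solution: y = C₁e^(4x) + C₂e^(-4x)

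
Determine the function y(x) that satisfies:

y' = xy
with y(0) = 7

General solution: y = Ce^(x²/2)
Applying IC y(0) = 7:
Particular solution: y = 7e^(x²/2)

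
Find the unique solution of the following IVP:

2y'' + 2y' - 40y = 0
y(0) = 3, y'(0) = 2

General solution: y = C₁e^(4x) + C₂e^(-5x)
Applying ICs: C₁ = 17/9, C₂ = 10/9
Particular solution: y = (17/9)e^(4x) + (10/9)e^(-5x)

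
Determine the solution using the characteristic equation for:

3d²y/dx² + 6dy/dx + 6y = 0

Characteristic equation: 3r² + 6r + 6 = 0
Divide by 3: r² + 2r + 2 = 0
Roots: r = -1 ± i (complex conjugates)
General solution: y = e^(-x)(C₁cos(x) + C₂sin(x))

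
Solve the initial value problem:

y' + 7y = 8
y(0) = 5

General solution: y = 8/7 + Ce^(-7x)
Applying y(0) = 5: C = 5 - 8/7 = 27/7
Particular solution: y = 8/7 + (27/7)e^(-7x)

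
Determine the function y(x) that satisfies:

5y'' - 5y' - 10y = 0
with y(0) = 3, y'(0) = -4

General solution: y = C₁e^(2x) + C₂e^(-x)
Applying ICs: C₁ = -1/3, C₂ = 10/3
Particular solution: y = -(1/3)e^(2x) + (10/3)e^(-x)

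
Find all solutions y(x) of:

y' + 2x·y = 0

Using integrating factor method:

General solution: y = Ce^(-x^2)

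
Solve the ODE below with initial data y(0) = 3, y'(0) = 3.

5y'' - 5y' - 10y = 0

General solution: y = C₁e^(2x) + C₂e^(-x)
Applying ICs: C₁ = 2, C₂ = 1
Particular solution: y = 2e^(2x) + e^(-x)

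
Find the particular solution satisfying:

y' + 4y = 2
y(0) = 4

General solution: y = 1/2 + Ce^(-4x)
Applying y(0) = 4: C = 4 - 1/2 = 7/2
Particular solution: y = 1/2 + (7/2)e^(-4x)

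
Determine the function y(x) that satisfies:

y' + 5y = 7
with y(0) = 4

General solution: y = 7/5 + Ce^(-5x)
Applying y(0) = 4: C = 4 - 7/5 = 13/5
Particular solution: y = 7/5 + (13/5)e^(-5x)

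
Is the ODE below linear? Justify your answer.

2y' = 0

Yes. Linear (y and its derivatives appear to the first power only, no products of y terms)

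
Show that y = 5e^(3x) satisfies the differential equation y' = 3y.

Verification:
y = 5e^(3x)
y' = 15e^(3x)
3y = 15e^(3x)
y' = 3y ✓

Yes, it is a solution.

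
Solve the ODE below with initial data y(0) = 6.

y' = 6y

General solution: y = Ce^(6x)
Applying IC y(0) = 6:
Particular solution: y = 6e^(6x)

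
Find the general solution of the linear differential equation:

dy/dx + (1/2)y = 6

Using integrating factor method:

General solution: y = 12 + Ce^(-x/2)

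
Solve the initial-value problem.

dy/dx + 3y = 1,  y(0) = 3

General solution: y = 1/3 + Ce^(-3x)
Applying y(0) = 3: C = 3 - 1/3 = 8/3
Particular solution: y = 1/3 + (8/3)e^(-3x)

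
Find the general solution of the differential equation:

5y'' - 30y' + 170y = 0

Characteristic equation: 5r² - 30r + 170 = 0
Divide by 5: r² - 6r + 34 = 0
Roots: r = 3 ± 5i (complex conjugates)
General solution: y = e^(3x)(C₁cos(5x) + C₂sin(5x))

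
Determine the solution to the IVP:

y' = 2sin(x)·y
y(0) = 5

General solution: y = Ce^(-2cos(x))
Applying IC y(0) = 5:
Particular solution: y = 5e^(2(1-cos(x)))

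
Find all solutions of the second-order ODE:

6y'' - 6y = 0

Characteristic equation: 6r² - 6 = 0
Divide by 6: r² - 1 = 0
Roots: r = 1, -1 (distinct real)
General solution: y = C₁e^x + C₂e^(-x)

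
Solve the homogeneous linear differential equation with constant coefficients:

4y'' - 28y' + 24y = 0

Characteristic equation: 4r² - 28r + 24 = 0
Divide by 4: r² - 7r + 6 = 0
Roots: r = 1, 6 (distinct real)
General solution: y = C₁e^x + C₂e^(6x)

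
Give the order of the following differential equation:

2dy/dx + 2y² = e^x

The order is 1 (highest derivative is of order 1).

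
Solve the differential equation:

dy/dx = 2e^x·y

Separating variables and integrating:
ln|y| = 2e^x + C

General solution: y = Ce^(2e^x)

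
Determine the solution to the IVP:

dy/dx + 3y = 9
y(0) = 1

General solution: y = 3 + Ce^(-3x)
Applying y(0) = 1: C = 1 - 3 = -2
Particular solution: y = 3 - 2e^(-3x)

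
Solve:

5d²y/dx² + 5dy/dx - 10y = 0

Characteristic equation: 5r² + 5r - 10 = 0
Divide by 5: r² + r - 2 = 0
Roots: r = 1, -2 (distinct real)
General solution: y = C₁e^x + C₂e^(-2x)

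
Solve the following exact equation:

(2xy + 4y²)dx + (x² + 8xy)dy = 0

Verify exactness: ∂M/∂y = ∂N/∂x ✓
Find F(x,y) such that ∂F/∂x = M, ∂F/∂y = N
Solution: x²y + 4xy² = C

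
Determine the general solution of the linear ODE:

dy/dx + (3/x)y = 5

Using integrating factor method:

General solution: y = (5/4)x + Cx^(-3)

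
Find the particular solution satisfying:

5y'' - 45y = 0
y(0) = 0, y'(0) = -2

General solution: y = C₁e^(3x) + C₂e^(-3x)
Applying ICs: C₁ = -1/3, C₂ = 1/3
Particular solution: y = -(1/3)e^(3x) + (1/3)e^(-3x)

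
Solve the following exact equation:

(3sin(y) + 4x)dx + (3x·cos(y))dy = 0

Verify exactness: ∂M/∂y = ∂N/∂x ✓
Find F(x,y) such that ∂F/∂x = M, ∂F/∂y = N
Solution: 3x·sin(y) + 2x² = C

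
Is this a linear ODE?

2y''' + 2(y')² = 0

No. Nonlinear ((y')² term)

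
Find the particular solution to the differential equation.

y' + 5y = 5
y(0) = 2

General solution: y = 1 + Ce^(-5x)
Applying y(0) = 2: C = 2 - 1 = 1
Particular solution: y = 1 + e^(-5x)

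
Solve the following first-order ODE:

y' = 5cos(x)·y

Separating variables and integrating:
ln|y| = 5sin(x) + C

General solution: y = Ce^(5sin(x))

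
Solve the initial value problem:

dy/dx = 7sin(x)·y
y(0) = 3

General solution: y = Ce^(-7cos(x))
Applying IC y(0) = 3:
Particular solution: y = 3e^(7(1-cos(x)))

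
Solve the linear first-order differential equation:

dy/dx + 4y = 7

Using integrating factor method:

General solution: y = 7/4 + Ce^(-4x)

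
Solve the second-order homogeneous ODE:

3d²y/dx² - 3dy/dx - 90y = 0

Characteristic equation: 3r² - 3r - 90 = 0
Divide by 3: r² - r - 30 = 0
Roots: r = 6, -5 (distinct real)
General solution: y = C₁e^(6x) + C₂e^(-5x)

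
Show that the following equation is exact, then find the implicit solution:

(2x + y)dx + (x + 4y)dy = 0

Verify exactness: ∂M/∂y = ∂N/∂x ✓
Find F(x,y) such that ∂F/∂x = M, ∂F/∂y = N
Solution: x² + xy + 2y² = C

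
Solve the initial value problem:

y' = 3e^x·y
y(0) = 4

General solution: y = Ce^(3e^x)
Applying IC y(0) = 4:
Particular solution: y = 4e^(3(e^x - 1))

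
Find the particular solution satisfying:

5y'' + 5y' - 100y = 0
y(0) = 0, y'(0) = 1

General solution: y = C₁e^(4x) + C₂e^(-5x)
Applying ICs: C₁ = 1/9, C₂ = -1/9
Particular solution: y = (1/9)e^(4x) - (1/9)e^(-5x)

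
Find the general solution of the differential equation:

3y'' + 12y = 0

Characteristic equation: 3r² + 12 = 0
Divide by 3: r² + 4 = 0
Roots: r = ±2i (complex conjugates)
General solution: y = C₁cos(2x) + C₂sin(2x)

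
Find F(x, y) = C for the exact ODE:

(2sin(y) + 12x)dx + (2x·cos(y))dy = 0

Verify exactness: ∂M/∂y = ∂N/∂x ✓
Find F(x,y) such that ∂F/∂x = M, ∂F/∂y = N
Solution: 2x·sin(y) + 6x² = C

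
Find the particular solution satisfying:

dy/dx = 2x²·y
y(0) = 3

General solution: y = Ce^(2x³/3)
Applying IC y(0) = 3:
Particular solution: y = 3e^(2x³/3)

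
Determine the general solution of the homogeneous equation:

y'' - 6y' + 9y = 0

Characteristic equation: r² - 6r + 9 = 0
Factored: (r - 3)² = 0
Repeated root: r = 3
General solution: y = (C₁ + C₂x)e^(3x)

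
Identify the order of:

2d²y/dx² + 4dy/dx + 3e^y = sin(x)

The order is 2 (highest derivative is of order 2).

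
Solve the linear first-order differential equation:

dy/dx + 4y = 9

Using integrating factor method:

General solution: y = 9/4 + Ce^(-4x)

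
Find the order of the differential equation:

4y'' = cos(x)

The order is 2 (highest derivative is of order 2).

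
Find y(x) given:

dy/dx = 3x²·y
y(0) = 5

General solution: y = Ce^(x³)
Applying IC y(0) = 5:
Particular solution: y = 5e^(x³)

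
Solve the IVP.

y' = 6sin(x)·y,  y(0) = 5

General solution: y = Ce^(-6cos(x))
Applying IC y(0) = 5:
Particular solution: y = 5e^(6(1-cos(x)))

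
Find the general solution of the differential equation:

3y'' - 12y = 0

Characteristic equation: 3r² - 12 = 0
Divide by 3: r² - 4 = 0
Roots: r = 2, -2 (distinct real)
General solution: y = C₁e^(2x) + C₂e^(-2x)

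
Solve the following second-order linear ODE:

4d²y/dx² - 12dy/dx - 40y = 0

Characteristic equation: 4r² - 12r - 40 = 0
Divide by 4: r² - 3r - 10 = 0
Roots: r = 5, -2 (distinct real)
General solution: y = C₁e^(5x) + C₂e^(-2x)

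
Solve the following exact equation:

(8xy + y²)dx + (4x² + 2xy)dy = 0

Verify exactness: ∂M/∂y = ∂N/∂x ✓
Find F(x,y) such that ∂F/∂x = M, ∂F/∂y = N
Solution: 4x²y + xy² = C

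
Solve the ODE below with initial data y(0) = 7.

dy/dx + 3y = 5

General solution: y = 5/3 + Ce^(-3x)
Applying y(0) = 7: C = 7 - 5/3 = 16/3
Particular solution: y = 5/3 + (16/3)e^(-3x)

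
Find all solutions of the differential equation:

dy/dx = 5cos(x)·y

Separating variables and integrating:
ln|y| = 5sin(x) + C

General solution: y = Ce^(5sin(x))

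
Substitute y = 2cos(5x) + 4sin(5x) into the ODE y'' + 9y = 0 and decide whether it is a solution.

Verification:
y'' = -50cos(5x) - 100sin(5x)
y'' + 9y ≠ 0 (frequency mismatch: got 25 instead of 9)

No, it is not a solution.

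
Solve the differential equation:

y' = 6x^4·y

Separating variables and integrating:
ln|y| = 6x^5/5 + C

General solution: y = Ce^(6x^5/5)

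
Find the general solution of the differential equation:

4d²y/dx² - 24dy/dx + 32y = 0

Characteristic equation: 4r² - 24r + 32 = 0
Divide by 4: r² - 6r + 8 = 0
Roots: r = 2, 4 (distinct real)
General solution: y = C₁e^(2x) + C₂e^(4x)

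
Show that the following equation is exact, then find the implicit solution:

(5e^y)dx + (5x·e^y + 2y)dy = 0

Verify exactness: ∂M/∂y = ∂N/∂x ✓
Find F(x,y) such that ∂F/∂x = M, ∂F/∂y = N
Solution: 5x·e^y + y² = C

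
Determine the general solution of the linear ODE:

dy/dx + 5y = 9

Using integrating factor method:

General solution: y = 9/5 + Ce^(-5x)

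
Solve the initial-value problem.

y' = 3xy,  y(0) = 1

General solution: y = Ce^(3x²/2)
Applying IC y(0) = 1:
Particular solution: y = e^(3x²/2)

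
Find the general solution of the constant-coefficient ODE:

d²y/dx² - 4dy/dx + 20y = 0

Characteristic equation: r² - 4r + 20 = 0
Roots: r = 2 ± 4i (complex conjugates)
General solution: y = e^(2x)(C₁cos(4x) + C₂sin(4x))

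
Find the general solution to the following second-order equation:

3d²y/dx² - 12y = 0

Characteristic equation: 3r² - 12 = 0
Divide by 3: r² - 4 = 0
Roots: r = 2, -2 (distinct real)
General solution: y = C₁e^(2x) + C₂e^(-2x)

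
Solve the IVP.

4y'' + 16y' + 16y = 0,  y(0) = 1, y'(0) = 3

General solution: y = (C₁ + C₂x)e^(-2x)
Repeated root r = -2
Applying ICs: C₁ = 1, C₂ = 5
Particular solution: y = (1 + 5x)e^(-2x)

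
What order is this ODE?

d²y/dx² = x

The order is 2 (highest derivative is of order 2).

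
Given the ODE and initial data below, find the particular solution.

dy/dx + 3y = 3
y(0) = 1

General solution: y = 1 + Ce^(-3x)
Applying y(0) = 1: C = 1 - 1 = 0
Particular solution: y = 1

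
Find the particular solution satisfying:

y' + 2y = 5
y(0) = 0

General solution: y = 5/2 + Ce^(-2x)
Applying y(0) = 0: C = 0 - 5/2 = -5/2
Particular solution: y = 5/2 - (5/2)e^(-2x)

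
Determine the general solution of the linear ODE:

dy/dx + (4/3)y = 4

Using integrating factor method:

General solution: y = 3 + Ce^(-4x/3)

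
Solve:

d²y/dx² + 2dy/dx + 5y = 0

Characteristic equation: r² + 2r + 5 = 0
Roots: r = -1 ± 2i (complex conjugates)
General solution: y = e^(-x)(C₁cos(2x) + C₂sin(2x))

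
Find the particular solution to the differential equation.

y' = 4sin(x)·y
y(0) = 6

General solution: y = Ce^(-4cos(x))
Applying IC y(0) = 6:
Particular solution: y = 6e^(4(1-cos(x)))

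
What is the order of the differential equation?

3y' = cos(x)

The order is 1 (highest derivative is of order 1).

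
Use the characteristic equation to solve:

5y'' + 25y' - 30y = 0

Characteristic equation: 5r² + 25r - 30 = 0
Divide by 5: r² + 5r - 6 = 0
Roots: r = 1, -6 (distinct real)
General solution: y = C₁e^x + C₂e^(-6x)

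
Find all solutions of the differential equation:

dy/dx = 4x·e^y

Separating variables and integrating:
-e^(-y) = 2x² + C

General solution: y = -ln(C - 2x²)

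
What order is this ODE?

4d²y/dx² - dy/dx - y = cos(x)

The order is 2 (highest derivative is of order 2).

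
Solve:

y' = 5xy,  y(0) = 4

General solution: y = Ce^(5x²/2)
Applying IC y(0) = 4:
Particular solution: y = 4e^(5x²/2)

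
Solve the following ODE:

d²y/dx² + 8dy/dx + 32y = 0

Characteristic equation: r² + 8r + 32 = 0
Roots: r = -4 ± 4i (complex conjugates)
General solution: y = e^(-4x)(C₁cos(4x) + C₂sin(4x))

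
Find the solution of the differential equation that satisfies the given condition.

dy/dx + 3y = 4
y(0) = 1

General solution: y = 4/3 + Ce^(-3x)
Applying y(0) = 1: C = 1 - 4/3 = -1/3
Particular solution: y = 4/3 - (1/3)e^(-3x)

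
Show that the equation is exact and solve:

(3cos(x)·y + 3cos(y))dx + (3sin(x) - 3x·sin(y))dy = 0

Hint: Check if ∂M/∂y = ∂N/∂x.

Verify exactness: ∂M/∂y = ∂N/∂x ✓
Find F(x,y) such that ∂F/∂x = M, ∂F/∂y = N
Solution: 3sin(x)·y + 3x·cos(y) = C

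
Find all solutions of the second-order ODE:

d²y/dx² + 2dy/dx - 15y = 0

Characteristic equation: r² + 2r - 15 = 0
Roots: r = 3, -5 (distinct real)
General solution: y = C₁e^(3x) + C₂e^(-5x)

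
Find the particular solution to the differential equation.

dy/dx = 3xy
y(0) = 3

General solution: y = Ce^(3x²/2)
Applying IC y(0) = 3:
Particular solution: y = 3e^(3x²/2)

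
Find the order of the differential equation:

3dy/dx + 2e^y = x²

The order is 1 (highest derivative is of order 1).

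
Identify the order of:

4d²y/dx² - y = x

The order is 2 (highest derivative is of order 2).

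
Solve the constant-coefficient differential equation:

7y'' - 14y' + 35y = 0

Characteristic equation: 7r² - 14r + 35 = 0
Divide by 7: r² - 2r + 5 = 0
Roots: r = 1 ± 2i (complex conjugates)
General solution: y = e^x(C₁cos(2x) + C₂sin(2x))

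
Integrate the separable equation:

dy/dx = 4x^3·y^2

Separating variables and integrating:
-1/y = x^4 + C

General solution: y^-1 = -x^4 + C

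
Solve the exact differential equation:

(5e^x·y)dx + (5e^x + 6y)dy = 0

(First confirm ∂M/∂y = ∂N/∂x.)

Verify exactness: ∂M/∂y = ∂N/∂x ✓
Find F(x,y) such that ∂F/∂x = M, ∂F/∂y = N
Solution: 5e^x·y + 3y² = C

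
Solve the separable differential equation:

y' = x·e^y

Separating variables and integrating:
-e^(-y) = x²/2 + C

General solution: y = -ln(C - x²/2)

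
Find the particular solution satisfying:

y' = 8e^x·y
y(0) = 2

General solution: y = Ce^(8e^x)
Applying IC y(0) = 2:
Particular solution: y = 2e^(8(e^x - 1))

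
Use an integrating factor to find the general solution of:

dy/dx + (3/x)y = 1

Using integrating factor method:

General solution: y = (1/4)x + Cx^(-3)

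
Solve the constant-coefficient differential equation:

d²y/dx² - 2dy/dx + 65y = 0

Characteristic equation: r² - 2r + 65 = 0
Roots: r = 1 ± 8i (complex conjugates)
General solution: y = e^x(C₁cos(8x) + C₂sin(8x))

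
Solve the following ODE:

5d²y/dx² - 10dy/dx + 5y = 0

Characteristic equation: 5r² - 10r + 5 = 0
Divide by 5: r² - 2r + 1 = 0
Factored: (r - 1)² = 0
Repeated root: r = 1
General solution: y = (C₁ + C₂x)e^x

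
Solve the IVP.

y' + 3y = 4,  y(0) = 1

General solution: y = 4/3 + Ce^(-3x)
Applying y(0) = 1: C = 1 - 4/3 = -1/3
Particular solution: y = 4/3 - (1/3)e^(-3x)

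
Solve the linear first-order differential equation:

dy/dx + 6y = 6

Using integrating factor method:

General solution: y = 1 + Ce^(-6x)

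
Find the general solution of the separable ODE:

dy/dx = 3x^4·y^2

Separating variables and integrating:
-1/y = 3x^5/5 + C

General solution: y^-1 = (-3/5)x^5 + C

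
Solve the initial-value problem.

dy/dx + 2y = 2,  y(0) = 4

General solution: y = 1 + Ce^(-2x)
Applying y(0) = 4: C = 4 - 1 = 3
Particular solution: y = 1 + 3e^(-2x)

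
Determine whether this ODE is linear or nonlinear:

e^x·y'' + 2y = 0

Linear (y and its derivatives appear to the first power only, no products of y terms)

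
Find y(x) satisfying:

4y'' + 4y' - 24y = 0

Characteristic equation: 4r² + 4r - 24 = 0
Divide by 4: r² + r - 6 = 0
Roots: r = 2, -3 (distinct real)
General solution: y = C₁e^(2x) + C₂e^(-3x)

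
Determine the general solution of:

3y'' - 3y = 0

Characteristic equation: 3r² - 3 = 0
Divide by 3: r² - 1 = 0
Roots: r = 1, -1 (distinct real)
General solution: y = C₁e^x + C₂e^(-x)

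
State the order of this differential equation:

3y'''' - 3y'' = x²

The order is 4 (highest derivative is of order 4).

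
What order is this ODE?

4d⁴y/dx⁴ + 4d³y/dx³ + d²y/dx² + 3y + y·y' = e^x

The order is 4 (highest derivative is of order 4).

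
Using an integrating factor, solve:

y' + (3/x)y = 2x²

Using integrating factor method:

General solution: y = (1/3)x^3 + Cx^(-3)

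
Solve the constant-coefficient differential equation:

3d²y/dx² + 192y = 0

Characteristic equation: 3r² + 192 = 0
Divide by 3: r² + 64 = 0
Roots: r = ±8i (complex conjugates)
General solution: y = C₁cos(8x) + C₂sin(8x)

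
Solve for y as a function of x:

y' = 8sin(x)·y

Separating variables and integrating:
ln|y| = -8cos(x) + C

General solution: y = Ce^(-8cos(x))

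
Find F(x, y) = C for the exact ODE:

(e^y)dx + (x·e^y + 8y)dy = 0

Verify exactness: ∂M/∂y = ∂N/∂x ✓
Find F(x,y) such that ∂F/∂x = M, ∂F/∂y = N
Solution: x·e^y + 4y² = C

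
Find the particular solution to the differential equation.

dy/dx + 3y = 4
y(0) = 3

General solution: y = 4/3 + Ce^(-3x)
Applying y(0) = 3: C = 3 - 4/3 = 5/3
Particular solution: y = 4/3 + (5/3)e^(-3x)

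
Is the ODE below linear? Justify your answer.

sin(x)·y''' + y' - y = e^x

Yes. Linear (y and its derivatives appear to the first power only, no products of y terms)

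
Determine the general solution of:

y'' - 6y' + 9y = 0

Characteristic equation: r² - 6r + 9 = 0
Factored: (r - 3)² = 0
Repeated root: r = 3
General solution: y = (C₁ + C₂x)e^(3x)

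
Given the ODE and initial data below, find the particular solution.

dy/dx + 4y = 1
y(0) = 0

General solution: y = 1/4 + Ce^(-4x)
Applying y(0) = 0: C = 0 - 1/4 = -1/4
Particular solution: y = 1/4 - (1/4)e^(-4x)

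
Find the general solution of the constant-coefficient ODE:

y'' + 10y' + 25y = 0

Characteristic equation: r² + 10r + 25 = 0
Factored: (r + 5)² = 0
Repeated root: r = -5
General solution: y = (C₁ + C₂x)e^(-5x)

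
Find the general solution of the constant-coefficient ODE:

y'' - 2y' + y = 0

Characteristic equation: r² - 2r + 1 = 0
Factored: (r - 1)² = 0
Repeated root: r = 1
General solution: y = (C₁ + C₂x)e^x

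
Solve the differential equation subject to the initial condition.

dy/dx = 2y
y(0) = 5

General solution: y = Ce^(2x)
Applying IC y(0) = 5:
Particular solution: y = 5e^(2x)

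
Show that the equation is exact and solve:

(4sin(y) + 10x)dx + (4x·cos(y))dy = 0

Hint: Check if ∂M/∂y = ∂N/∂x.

Verify exactness: ∂M/∂y = ∂N/∂x ✓
Find F(x,y) such that ∂F/∂x = M, ∂F/∂y = N
Solution: 4x·sin(y) + 5x² = C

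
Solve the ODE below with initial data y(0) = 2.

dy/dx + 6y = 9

General solution: y = 3/2 + Ce^(-6x)
Applying y(0) = 2: C = 2 - 3/2 = 1/2
Particular solution: y = 3/2 + (1/2)e^(-6x)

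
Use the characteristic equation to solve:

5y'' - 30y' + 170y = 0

Characteristic equation: 5r² - 30r + 170 = 0
Divide by 5: r² - 6r + 34 = 0
Roots: r = 3 ± 5i (complex conjugates)
General solution: y = e^(3x)(C₁cos(5x) + C₂sin(5x))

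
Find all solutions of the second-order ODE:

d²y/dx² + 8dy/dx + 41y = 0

Characteristic equation: r² + 8r + 41 = 0
Roots: r = -4 ± 5i (complex conjugates)
General solution: y = e^(-4x)(C₁cos(5x) + C₂sin(5x))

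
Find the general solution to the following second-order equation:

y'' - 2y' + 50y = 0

Characteristic equation: r² - 2r + 50 = 0
Roots: r = 1 ± 7i (complex conjugates)
General solution: y = e^x(C₁cos(7x) + C₂sin(7x))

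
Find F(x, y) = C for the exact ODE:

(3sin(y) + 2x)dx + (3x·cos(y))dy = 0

Verify exactness: ∂M/∂y = ∂N/∂x ✓
Find F(x,y) such that ∂F/∂x = M, ∂F/∂y = N
Solution: 3x·sin(y) + x² = C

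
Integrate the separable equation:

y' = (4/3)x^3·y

Separating variables and integrating:
ln|y| = x^4/3 + C

General solution: y = Ce^(x^4/3)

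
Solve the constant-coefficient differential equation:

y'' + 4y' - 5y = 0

Characteristic equation: r² + 4r - 5 = 0
Roots: r = 1, -5 (distinct real)
General solution: y = C₁e^x + C₂e^(-5x)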